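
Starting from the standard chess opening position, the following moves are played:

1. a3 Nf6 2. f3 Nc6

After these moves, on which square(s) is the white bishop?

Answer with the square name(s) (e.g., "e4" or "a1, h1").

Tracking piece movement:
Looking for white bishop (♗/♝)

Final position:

  a b c d e f g h
  ─────────────────
8│♜ · ♝ ♛ ♚ ♝ · ♜│8
7│♟ ♟ ♟ ♟ ♟ ♟ ♟ ♟│7
6│· · ♞ · · ♞ · ·│6
5│· · · · · · · ·│5
4│· · · · · · · ·│4
3│♙ · · · · ♙ · ·│3
2│· ♙ ♙ ♙ ♙ · ♙ ♙│2
1│♖ ♘ ♗ ♕ ♔ ♗ ♘ ♖│1
  ─────────────────
  a b c d e f g h


c1, f1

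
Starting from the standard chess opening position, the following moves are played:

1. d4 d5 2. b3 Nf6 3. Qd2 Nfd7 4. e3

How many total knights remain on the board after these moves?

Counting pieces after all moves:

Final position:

  a b c d e f g h
  ─────────────────
8│♜ ♞ ♝ ♛ ♚ ♝ · ♜│8
7│♟ ♟ ♟ ♞ ♟ ♟ ♟ ♟│7
6│· · · · · · · ·│6
5│· · · ♟ · · · ·│5
4│· · · ♙ · · · ·│4
3│· ♙ · · ♙ · · ·│3
2│♙ · ♙ ♕ · ♙ ♙ ♙│2
1│♖ ♘ ♗ · ♔ ♗ ♘ ♖│1
  ─────────────────
  a b c d e f g h


4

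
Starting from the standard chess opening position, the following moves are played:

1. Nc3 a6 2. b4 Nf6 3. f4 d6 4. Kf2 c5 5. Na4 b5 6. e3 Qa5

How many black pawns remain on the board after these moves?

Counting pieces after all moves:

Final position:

  a b c d e f g h
  ─────────────────
8│♜ ♞ ♝ · ♚ ♝ · ♜│8
7│· · · · ♟ ♟ ♟ ♟│7
6│♟ · · ♟ · ♞ · ·│6
5│♛ ♟ ♟ · · · · ·│5
4│♘ ♙ · · · ♙ · ·│4
3│· · · · ♙ · · ·│3
2│♙ · ♙ ♙ · ♔ ♙ ♙│2
1│♖ · ♗ ♕ · ♗ ♘ ♖│1
  ─────────────────
  a b c d e f g h


8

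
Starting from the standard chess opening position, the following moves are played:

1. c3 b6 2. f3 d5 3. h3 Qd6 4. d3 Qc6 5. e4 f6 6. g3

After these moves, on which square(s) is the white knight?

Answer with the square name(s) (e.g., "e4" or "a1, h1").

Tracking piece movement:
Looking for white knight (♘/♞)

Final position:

  a b c d e f g h
  ─────────────────
8│♜ ♞ ♝ · ♚ ♝ ♞ ♜│8
7│♟ · ♟ · ♟ · ♟ ♟│7
6│· ♟ ♛ · · ♟ · ·│6
5│· · · ♟ · · · ·│5
4│· · · · ♙ · · ·│4
3│· · ♙ ♙ · ♙ ♙ ♙│3
2│♙ ♙ · · · · · ·│2
1│♖ ♘ ♗ ♕ ♔ ♗ ♘ ♖│1
  ─────────────────
  a b c d e f g h


b1, g1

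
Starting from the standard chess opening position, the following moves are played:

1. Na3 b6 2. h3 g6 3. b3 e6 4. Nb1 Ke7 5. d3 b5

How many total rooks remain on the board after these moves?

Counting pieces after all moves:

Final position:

  a b c d e f g h
  ─────────────────
8│♜ ♞ ♝ ♛ · ♝ ♞ ♜│8
7│♟ · ♟ ♟ ♚ ♟ · ♟│7
6│· · · · ♟ · ♟ ·│6
5│· ♟ · · · · · ·│5
4│· · · · · · · ·│4
3│· ♙ · ♙ · · · ♙│3
2│♙ · ♙ · ♙ ♙ ♙ ·│2
1│♖ ♘ ♗ ♕ ♔ ♗ ♘ ♖│1
  ─────────────────
  a b c d e f g h


4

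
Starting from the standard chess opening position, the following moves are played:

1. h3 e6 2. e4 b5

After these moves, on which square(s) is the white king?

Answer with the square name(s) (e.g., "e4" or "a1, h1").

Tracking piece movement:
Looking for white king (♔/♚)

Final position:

  a b c d e f g h
  ─────────────────
8│♜ ♞ ♝ ♛ ♚ ♝ ♞ ♜│8
7│♟ · ♟ ♟ · ♟ ♟ ♟│7
6│· · · · ♟ · · ·│6
5│· ♟ · · · · · ·│5
4│· · · · ♙ · · ·│4
3│· · · · · · · ♙│3
2│♙ ♙ ♙ ♙ · ♙ ♙ ·│2
1│♖ ♘ ♗ ♕ ♔ ♗ ♘ ♖│1
  ─────────────────
  a b c d e f g h


e1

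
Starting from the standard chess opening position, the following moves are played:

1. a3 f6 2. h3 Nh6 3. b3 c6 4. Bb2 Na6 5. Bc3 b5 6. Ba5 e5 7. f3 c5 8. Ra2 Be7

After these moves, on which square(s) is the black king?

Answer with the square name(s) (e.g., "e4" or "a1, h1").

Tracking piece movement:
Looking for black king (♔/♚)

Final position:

  a b c d e f g h
  ─────────────────
8│♜ · ♝ ♛ ♚ · · ♜│8
7│♟ · · ♟ ♝ · ♟ ♟│7
6│♞ · · · · ♟ · ♞│6
5│♗ ♟ ♟ · ♟ · · ·│5
4│· · · · · · · ·│4
3│♙ ♙ · · · ♙ · ♙│3
2│♖ · ♙ ♙ ♙ · ♙ ·│2
1│· ♘ · ♕ ♔ ♗ ♘ ♖│1
  ─────────────────
  a b c d e f g h


e8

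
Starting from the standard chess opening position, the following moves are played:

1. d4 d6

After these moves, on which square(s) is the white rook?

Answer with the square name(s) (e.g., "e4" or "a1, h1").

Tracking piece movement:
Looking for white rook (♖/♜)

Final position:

  a b c d e f g h
  ─────────────────
8│♜ ♞ ♝ ♛ ♚ ♝ ♞ ♜│8
7│♟ ♟ ♟ · ♟ ♟ ♟ ♟│7
6│· · · ♟ · · · ·│6
5│· · · · · · · ·│5
4│· · · ♙ · · · ·│4
3│· · · · · · · ·│3
2│♙ ♙ ♙ · ♙ ♙ ♙ ♙│2
1│♖ ♘ ♗ ♕ ♔ ♗ ♘ ♖│1
  ─────────────────
  a b c d e f g h


a1, h1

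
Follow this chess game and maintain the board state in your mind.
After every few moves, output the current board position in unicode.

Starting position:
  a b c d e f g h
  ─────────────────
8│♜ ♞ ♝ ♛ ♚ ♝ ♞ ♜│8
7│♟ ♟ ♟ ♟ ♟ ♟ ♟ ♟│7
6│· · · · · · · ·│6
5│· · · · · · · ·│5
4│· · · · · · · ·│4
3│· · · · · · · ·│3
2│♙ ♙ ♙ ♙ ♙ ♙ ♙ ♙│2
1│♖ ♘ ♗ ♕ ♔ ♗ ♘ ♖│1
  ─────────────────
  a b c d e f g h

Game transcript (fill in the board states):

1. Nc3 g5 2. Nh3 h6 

  a b c d e f g h
  ─────────────────
8│♜ ♞ ♝ ♛ ♚ ♝ ♞ ♜│8
7│♟ ♟ ♟ ♟ ♟ ♟ · ·│7
6│· · · · · · · ♟│6
5│· · · · · · ♟ ·│5
4│· · · · · · · ·│4
3│· · ♘ · · · · ♘│3
2│♙ ♙ ♙ ♙ ♙ ♙ ♙ ♙│2
1│♖ · ♗ ♕ ♔ ♗ · ♖│1
  ─────────────────
  a b c d e f g h

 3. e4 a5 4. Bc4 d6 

  a b c d e f g h
  ─────────────────
8│♜ ♞ ♝ ♛ ♚ ♝ ♞ ♜│8
7│· ♟ ♟ · ♟ ♟ · ·│7
6│· · · ♟ · · · ♟│6
5│♟ · · · · · ♟ ·│5
4│· · ♗ · ♙ · · ·│4
3│· · ♘ · · · · ♘│3
2│♙ ♙ ♙ ♙ · ♙ ♙ ♙│2
1│♖ · ♗ ♕ ♔ · · ♖│1
  ─────────────────
  a b c d e f g h

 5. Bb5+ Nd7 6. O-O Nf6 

  a b c d e f g h
  ─────────────────
8│♜ · ♝ ♛ ♚ ♝ · ♜│8
7│· ♟ ♟ ♞ ♟ ♟ · ·│7
6│· · · ♟ · ♞ · ♟│6
5│♟ ♗ · · · · ♟ ·│5
4│· · · · ♙ · · ·│4
3│· · ♘ · · · · ♘│3
2│♙ ♙ ♙ ♙ · ♙ ♙ ♙│2
1│♖ · ♗ ♕ · ♖ ♔ ·│1
  ─────────────────
  a b c d e f g h

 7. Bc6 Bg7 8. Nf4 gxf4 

  a b c d e f g h
  ─────────────────
8│♜ · ♝ ♛ ♚ · · ♜│8
7│· ♟ ♟ ♞ ♟ ♟ ♝ ·│7
6│· · ♗ ♟ · ♞ · ♟│6
5│♟ · · · · · · ·│5
4│· · · · ♙ ♟ · ·│4
3│· · ♘ · · · · ·│3
2│♙ ♙ ♙ ♙ · ♙ ♙ ♙│2
1│♖ · ♗ ♕ · ♖ ♔ ·│1
  ─────────────────
  a b c d e f g h

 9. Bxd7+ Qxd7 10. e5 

  a b c d e f g h
  ─────────────────
8│♜ · ♝ · ♚ · · ♜│8
7│· ♟ ♟ ♛ ♟ ♟ ♝ ·│7
6│· · · ♟ · ♞ · ♟│6
5│♟ · · · ♙ · · ·│5
4│· · · · · ♟ · ·│4
3│· · ♘ · · · · ·│3
2│♙ ♙ ♙ ♙ · ♙ ♙ ♙│2
1│♖ · ♗ ♕ · ♖ ♔ ·│1
  ─────────────────
  a b c d e f g h


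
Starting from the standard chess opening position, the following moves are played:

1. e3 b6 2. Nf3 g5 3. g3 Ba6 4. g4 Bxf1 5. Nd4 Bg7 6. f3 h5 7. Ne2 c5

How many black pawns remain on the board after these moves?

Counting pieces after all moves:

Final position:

  a b c d e f g h
  ─────────────────
8│♜ ♞ · ♛ ♚ · ♞ ♜│8
7│♟ · · ♟ ♟ ♟ ♝ ·│7
6│· ♟ · · · · · ·│6
5│· · ♟ · · · ♟ ♟│5
4│· · · · · · ♙ ·│4
3│· · · · ♙ ♙ · ·│3
2│♙ ♙ ♙ ♙ ♘ · · ♙│2
1│♖ ♘ ♗ ♕ ♔ ♝ · ♖│1
  ─────────────────
  a b c d e f g h


8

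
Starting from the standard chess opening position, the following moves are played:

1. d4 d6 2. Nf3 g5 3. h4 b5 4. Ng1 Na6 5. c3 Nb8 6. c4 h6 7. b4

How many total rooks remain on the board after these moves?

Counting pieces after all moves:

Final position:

  a b c d e f g h
  ─────────────────
8│♜ ♞ ♝ ♛ ♚ ♝ ♞ ♜│8
7│♟ · ♟ · ♟ ♟ · ·│7
6│· · · ♟ · · · ♟│6
5│· ♟ · · · · ♟ ·│5
4│· ♙ ♙ ♙ · · · ♙│4
3│· · · · · · · ·│3
2│♙ · · · ♙ ♙ ♙ ·│2
1│♖ ♘ ♗ ♕ ♔ ♗ ♘ ♖│1
  ─────────────────
  a b c d e f g h


4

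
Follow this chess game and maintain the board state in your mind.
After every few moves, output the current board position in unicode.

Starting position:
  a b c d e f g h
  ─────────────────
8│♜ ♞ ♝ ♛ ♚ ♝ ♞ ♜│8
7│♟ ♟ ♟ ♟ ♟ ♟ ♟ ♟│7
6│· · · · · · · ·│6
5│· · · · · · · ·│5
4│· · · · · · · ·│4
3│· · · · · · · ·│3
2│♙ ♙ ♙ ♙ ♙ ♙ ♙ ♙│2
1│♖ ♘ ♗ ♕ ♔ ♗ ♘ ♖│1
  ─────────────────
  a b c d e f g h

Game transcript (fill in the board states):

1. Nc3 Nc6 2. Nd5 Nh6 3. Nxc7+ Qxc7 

  a b c d e f g h
  ─────────────────
8│♜ · ♝ · ♚ ♝ · ♜│8
7│♟ ♟ ♛ ♟ ♟ ♟ ♟ ♟│7
6│· · ♞ · · · · ♞│6
5│· · · · · · · ·│5
4│· · · · · · · ·│4
3│· · · · · · · ·│3
2│♙ ♙ ♙ ♙ ♙ ♙ ♙ ♙│2
1│♖ · ♗ ♕ ♔ ♗ ♘ ♖│1
  ─────────────────
  a b c d e f g h

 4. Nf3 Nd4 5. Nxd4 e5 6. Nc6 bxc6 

  a b c d e f g h
  ─────────────────
8│♜ · ♝ · ♚ ♝ · ♜│8
7│♟ · ♛ ♟ · ♟ ♟ ♟│7
6│· · ♟ · · · · ♞│6
5│· · · · ♟ · · ·│5
4│· · · · · · · ·│4
3│· · · · · · · ·│3
2│♙ ♙ ♙ ♙ ♙ ♙ ♙ ♙│2
1│♖ · ♗ ♕ ♔ ♗ · ♖│1
  ─────────────────
  a b c d e f g h

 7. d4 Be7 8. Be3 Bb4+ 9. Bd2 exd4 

  a b c d e f g h
  ─────────────────
8│♜ · ♝ · ♚ · · ♜│8
7│♟ · ♛ ♟ · ♟ ♟ ♟│7
6│· · ♟ · · · · ♞│6
5│· · · · · · · ·│5
4│· ♝ · ♟ · · · ·│4
3│· · · · · · · ·│3
2│♙ ♙ ♙ ♗ ♙ ♙ ♙ ♙│2
1│♖ · · ♕ ♔ ♗ · ♖│1
  ─────────────────
  a b c d e f g h

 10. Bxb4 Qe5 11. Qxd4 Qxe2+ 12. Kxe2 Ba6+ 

  a b c d e f g h
  ─────────────────
8│♜ · · · ♚ · · ♜│8
7│♟ · · ♟ · ♟ ♟ ♟│7
6│♝ · ♟ · · · · ♞│6
5│· · · · · · · ·│5
4│· ♗ · ♕ · · · ·│4
3│· · · · · · · ·│3
2│♙ ♙ ♙ · ♔ ♙ ♙ ♙│2
1│♖ · · · · ♗ · ♖│1
  ─────────────────
  a b c d e f g h

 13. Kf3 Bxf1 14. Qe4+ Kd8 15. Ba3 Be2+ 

  a b c d e f g h
  ─────────────────
8│♜ · · ♚ · · · ♜│8
7│♟ · · ♟ · ♟ ♟ ♟│7
6│· · ♟ · · · · ♞│6
5│· · · · · · · ·│5
4│· · · · ♕ · · ·│4
3│♗ · · · · ♔ · ·│3
2│♙ ♙ ♙ · ♝ ♙ ♙ ♙│2
1│♖ · · · · · · ♖│1
  ─────────────────
  a b c d e f g h



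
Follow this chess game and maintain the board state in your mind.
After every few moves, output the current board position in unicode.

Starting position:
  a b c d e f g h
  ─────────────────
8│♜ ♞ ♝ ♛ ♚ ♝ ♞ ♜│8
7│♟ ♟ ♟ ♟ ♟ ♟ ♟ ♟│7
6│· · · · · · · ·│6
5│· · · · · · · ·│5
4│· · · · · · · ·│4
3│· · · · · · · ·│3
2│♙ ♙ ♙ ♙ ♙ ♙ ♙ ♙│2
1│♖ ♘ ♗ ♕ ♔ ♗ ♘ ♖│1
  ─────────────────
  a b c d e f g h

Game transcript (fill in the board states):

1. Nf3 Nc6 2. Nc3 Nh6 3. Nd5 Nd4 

  a b c d e f g h
  ─────────────────
8│♜ · ♝ ♛ ♚ ♝ · ♜│8
7│♟ ♟ ♟ ♟ ♟ ♟ ♟ ♟│7
6│· · · · · · · ♞│6
5│· · · ♘ · · · ·│5
4│· · · ♞ · · · ·│4
3│· · · · · ♘ · ·│3
2│♙ ♙ ♙ ♙ ♙ ♙ ♙ ♙│2
1│♖ · ♗ ♕ ♔ ♗ · ♖│1
  ─────────────────
  a b c d e f g h

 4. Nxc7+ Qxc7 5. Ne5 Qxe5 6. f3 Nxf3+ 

  a b c d e f g h
  ─────────────────
8│♜ · ♝ · ♚ ♝ · ♜│8
7│♟ ♟ · ♟ ♟ ♟ ♟ ♟│7
6│· · · · · · · ♞│6
5│· · · · ♛ · · ·│5
4│· · · · · · · ·│4
3│· · · · · ♞ · ·│3
2│♙ ♙ ♙ ♙ ♙ · ♙ ♙│2
1│♖ · ♗ ♕ ♔ ♗ · ♖│1
  ─────────────────
  a b c d e f g h

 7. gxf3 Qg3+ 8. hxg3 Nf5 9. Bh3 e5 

  a b c d e f g h
  ─────────────────
8│♜ · ♝ · ♚ ♝ · ♜│8
7│♟ ♟ · ♟ · ♟ ♟ ♟│7
6│· · · · · · · ·│6
5│· · · · ♟ ♞ · ·│5
4│· · · · · · · ·│4
3│· · · · · ♙ ♙ ♗│3
2│♙ ♙ ♙ ♙ ♙ · · ·│2
1│♖ · ♗ ♕ ♔ · · ♖│1
  ─────────────────
  a b c d e f g h

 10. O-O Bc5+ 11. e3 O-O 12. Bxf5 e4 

  a b c d e f g h
  ─────────────────
8│♜ · ♝ · · ♜ ♚ ·│8
7│♟ ♟ · ♟ · ♟ ♟ ♟│7
6│· · · · · · · ·│6
5│· · ♝ · · ♗ · ·│5
4│· · · · ♟ · · ·│4
3│· · · · ♙ ♙ ♙ ·│3
2│♙ ♙ ♙ ♙ · · · ·│2
1│♖ · ♗ ♕ · ♖ ♔ ·│1
  ─────────────────
  a b c d e f g h

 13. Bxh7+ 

  a b c d e f g h
  ─────────────────
8│♜ · ♝ · · ♜ ♚ ·│8
7│♟ ♟ · ♟ · ♟ ♟ ♗│7
6│· · · · · · · ·│6
5│· · ♝ · · · · ·│5
4│· · · · ♟ · · ·│4
3│· · · · ♙ ♙ ♙ ·│3
2│♙ ♙ ♙ ♙ · · · ·│2
1│♖ · ♗ ♕ · ♖ ♔ ·│1
  ─────────────────
  a b c d e f g h


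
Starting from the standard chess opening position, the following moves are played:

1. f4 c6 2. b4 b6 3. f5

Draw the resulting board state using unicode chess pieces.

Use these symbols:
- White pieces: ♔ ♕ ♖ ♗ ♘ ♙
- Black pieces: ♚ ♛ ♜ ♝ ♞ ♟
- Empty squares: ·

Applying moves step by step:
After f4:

♜ ♞ ♝ ♛ ♚ ♝ ♞ ♜
♟ ♟ ♟ ♟ ♟ ♟ ♟ ♟
· · · · · · · ·
· · · · · · · ·
· · · · · ♙ · ·
· · · · · · · ·
♙ ♙ ♙ ♙ ♙ · ♙ ♙
♖ ♘ ♗ ♕ ♔ ♗ ♘ ♖


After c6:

♜ ♞ ♝ ♛ ♚ ♝ ♞ ♜
♟ ♟ · ♟ ♟ ♟ ♟ ♟
· · ♟ · · · · ·
· · · · · · · ·
· · · · · ♙ · ·
· · · · · · · ·
♙ ♙ ♙ ♙ ♙ · ♙ ♙
♖ ♘ ♗ ♕ ♔ ♗ ♘ ♖


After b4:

♜ ♞ ♝ ♛ ♚ ♝ ♞ ♜
♟ ♟ · ♟ ♟ ♟ ♟ ♟
· · ♟ · · · · ·
· · · · · · · ·
· ♙ · · · ♙ · ·
· · · · · · · ·
♙ · ♙ ♙ ♙ · ♙ ♙
♖ ♘ ♗ ♕ ♔ ♗ ♘ ♖


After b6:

♜ ♞ ♝ ♛ ♚ ♝ ♞ ♜
♟ · · ♟ ♟ ♟ ♟ ♟
· ♟ ♟ · · · · ·
· · · · · · · ·
· ♙ · · · ♙ · ·
· · · · · · · ·
♙ · ♙ ♙ ♙ · ♙ ♙
♖ ♘ ♗ ♕ ♔ ♗ ♘ ♖


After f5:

♜ ♞ ♝ ♛ ♚ ♝ ♞ ♜
♟ · · ♟ ♟ ♟ ♟ ♟
· ♟ ♟ · · · · ·
· · · · · ♙ · ·
· ♙ · · · · · ·
· · · · · · · ·
♙ · ♙ ♙ ♙ · ♙ ♙
♖ ♘ ♗ ♕ ♔ ♗ ♘ ♖



  a b c d e f g h
  ─────────────────
8│♜ ♞ ♝ ♛ ♚ ♝ ♞ ♜│8
7│♟ · · ♟ ♟ ♟ ♟ ♟│7
6│· ♟ ♟ · · · · ·│6
5│· · · · · ♙ · ·│5
4│· ♙ · · · · · ·│4
3│· · · · · · · ·│3
2│♙ · ♙ ♙ ♙ · ♙ ♙│2
1│♖ ♘ ♗ ♕ ♔ ♗ ♘ ♖│1
  ─────────────────
  a b c d e f g h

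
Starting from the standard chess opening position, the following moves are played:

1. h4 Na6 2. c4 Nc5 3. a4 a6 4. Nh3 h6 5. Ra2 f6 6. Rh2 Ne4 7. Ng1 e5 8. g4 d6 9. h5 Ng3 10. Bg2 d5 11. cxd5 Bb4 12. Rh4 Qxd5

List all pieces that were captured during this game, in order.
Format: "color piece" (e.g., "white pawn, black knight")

Tracking captures:
  cxd5: captured black pawn
  Qxd5: captured white pawn

black pawn, white pawn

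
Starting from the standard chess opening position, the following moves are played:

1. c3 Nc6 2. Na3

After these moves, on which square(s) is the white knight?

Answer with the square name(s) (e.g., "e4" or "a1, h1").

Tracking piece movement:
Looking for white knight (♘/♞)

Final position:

  a b c d e f g h
  ─────────────────
8│♜ · ♝ ♛ ♚ ♝ ♞ ♜│8
7│♟ ♟ ♟ ♟ ♟ ♟ ♟ ♟│7
6│· · ♞ · · · · ·│6
5│· · · · · · · ·│5
4│· · · · · · · ·│4
3│♘ · ♙ · · · · ·│3
2│♙ ♙ · ♙ ♙ ♙ ♙ ♙│2
1│♖ · ♗ ♕ ♔ ♗ ♘ ♖│1
  ─────────────────
  a b c d e f g h


a3, g1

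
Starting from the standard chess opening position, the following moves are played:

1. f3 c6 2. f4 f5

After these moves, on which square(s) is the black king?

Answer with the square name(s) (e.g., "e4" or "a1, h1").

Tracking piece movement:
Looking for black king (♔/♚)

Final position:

  a b c d e f g h
  ─────────────────
8│♜ ♞ ♝ ♛ ♚ ♝ ♞ ♜│8
7│♟ ♟ · ♟ ♟ · ♟ ♟│7
6│· · ♟ · · · · ·│6
5│· · · · · ♟ · ·│5
4│· · · · · ♙ · ·│4
3│· · · · · · · ·│3
2│♙ ♙ ♙ ♙ ♙ · ♙ ♙│2
1│♖ ♘ ♗ ♕ ♔ ♗ ♘ ♖│1
  ─────────────────
  a b c d e f g h


e8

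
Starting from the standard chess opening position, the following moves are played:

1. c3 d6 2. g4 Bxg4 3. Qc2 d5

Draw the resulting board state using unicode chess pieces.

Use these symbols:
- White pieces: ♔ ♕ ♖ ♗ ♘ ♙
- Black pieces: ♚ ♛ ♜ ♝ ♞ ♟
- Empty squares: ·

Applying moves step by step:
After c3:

♜ ♞ ♝ ♛ ♚ ♝ ♞ ♜
♟ ♟ ♟ ♟ ♟ ♟ ♟ ♟
· · · · · · · ·
· · · · · · · ·
· · · · · · · ·
· · ♙ · · · · ·
♙ ♙ · ♙ ♙ ♙ ♙ ♙
♖ ♘ ♗ ♕ ♔ ♗ ♘ ♖


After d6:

♜ ♞ ♝ ♛ ♚ ♝ ♞ ♜
♟ ♟ ♟ · ♟ ♟ ♟ ♟
· · · ♟ · · · ·
· · · · · · · ·
· · · · · · · ·
· · ♙ · · · · ·
♙ ♙ · ♙ ♙ ♙ ♙ ♙
♖ ♘ ♗ ♕ ♔ ♗ ♘ ♖


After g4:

♜ ♞ ♝ ♛ ♚ ♝ ♞ ♜
♟ ♟ ♟ · ♟ ♟ ♟ ♟
· · · ♟ · · · ·
· · · · · · · ·
· · · · · · ♙ ·
· · ♙ · · · · ·
♙ ♙ · ♙ ♙ ♙ · ♙
♖ ♘ ♗ ♕ ♔ ♗ ♘ ♖


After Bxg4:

♜ ♞ · ♛ ♚ ♝ ♞ ♜
♟ ♟ ♟ · ♟ ♟ ♟ ♟
· · · ♟ · · · ·
· · · · · · · ·
· · · · · · ♝ ·
· · ♙ · · · · ·
♙ ♙ · ♙ ♙ ♙ · ♙
♖ ♘ ♗ ♕ ♔ ♗ ♘ ♖


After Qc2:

♜ ♞ · ♛ ♚ ♝ ♞ ♜
♟ ♟ ♟ · ♟ ♟ ♟ ♟
· · · ♟ · · · ·
· · · · · · · ·
· · · · · · ♝ ·
· · ♙ · · · · ·
♙ ♙ ♕ ♙ ♙ ♙ · ♙
♖ ♘ ♗ · ♔ ♗ ♘ ♖


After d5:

♜ ♞ · ♛ ♚ ♝ ♞ ♜
♟ ♟ ♟ · ♟ ♟ ♟ ♟
· · · · · · · ·
· · · ♟ · · · ·
· · · · · · ♝ ·
· · ♙ · · · · ·
♙ ♙ ♕ ♙ ♙ ♙ · ♙
♖ ♘ ♗ · ♔ ♗ ♘ ♖



  a b c d e f g h
  ─────────────────
8│♜ ♞ · ♛ ♚ ♝ ♞ ♜│8
7│♟ ♟ ♟ · ♟ ♟ ♟ ♟│7
6│· · · · · · · ·│6
5│· · · ♟ · · · ·│5
4│· · · · · · ♝ ·│4
3│· · ♙ · · · · ·│3
2│♙ ♙ ♕ ♙ ♙ ♙ · ♙│2
1│♖ ♘ ♗ · ♔ ♗ ♘ ♖│1
  ─────────────────
  a b c d e f g h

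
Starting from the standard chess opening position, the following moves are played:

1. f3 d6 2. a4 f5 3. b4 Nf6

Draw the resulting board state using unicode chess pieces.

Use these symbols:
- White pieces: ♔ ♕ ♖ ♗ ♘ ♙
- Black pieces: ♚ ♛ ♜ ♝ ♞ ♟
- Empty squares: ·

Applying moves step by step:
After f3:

♜ ♞ ♝ ♛ ♚ ♝ ♞ ♜
♟ ♟ ♟ ♟ ♟ ♟ ♟ ♟
· · · · · · · ·
· · · · · · · ·
· · · · · · · ·
· · · · · ♙ · ·
♙ ♙ ♙ ♙ ♙ · ♙ ♙
♖ ♘ ♗ ♕ ♔ ♗ ♘ ♖


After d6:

♜ ♞ ♝ ♛ ♚ ♝ ♞ ♜
♟ ♟ ♟ · ♟ ♟ ♟ ♟
· · · ♟ · · · ·
· · · · · · · ·
· · · · · · · ·
· · · · · ♙ · ·
♙ ♙ ♙ ♙ ♙ · ♙ ♙
♖ ♘ ♗ ♕ ♔ ♗ ♘ ♖


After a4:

♜ ♞ ♝ ♛ ♚ ♝ ♞ ♜
♟ ♟ ♟ · ♟ ♟ ♟ ♟
· · · ♟ · · · ·
· · · · · · · ·
♙ · · · · · · ·
· · · · · ♙ · ·
· ♙ ♙ ♙ ♙ · ♙ ♙
♖ ♘ ♗ ♕ ♔ ♗ ♘ ♖


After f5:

♜ ♞ ♝ ♛ ♚ ♝ ♞ ♜
♟ ♟ ♟ · ♟ · ♟ ♟
· · · ♟ · · · ·
· · · · · ♟ · ·
♙ · · · · · · ·
· · · · · ♙ · ·
· ♙ ♙ ♙ ♙ · ♙ ♙
♖ ♘ ♗ ♕ ♔ ♗ ♘ ♖


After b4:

♜ ♞ ♝ ♛ ♚ ♝ ♞ ♜
♟ ♟ ♟ · ♟ · ♟ ♟
· · · ♟ · · · ·
· · · · · ♟ · ·
♙ ♙ · · · · · ·
· · · · · ♙ · ·
· · ♙ ♙ ♙ · ♙ ♙
♖ ♘ ♗ ♕ ♔ ♗ ♘ ♖


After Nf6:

♜ ♞ ♝ ♛ ♚ ♝ · ♜
♟ ♟ ♟ · ♟ · ♟ ♟
· · · ♟ · ♞ · ·
· · · · · ♟ · ·
♙ ♙ · · · · · ·
· · · · · ♙ · ·
· · ♙ ♙ ♙ · ♙ ♙
♖ ♘ ♗ ♕ ♔ ♗ ♘ ♖



  a b c d e f g h
  ─────────────────
8│♜ ♞ ♝ ♛ ♚ ♝ · ♜│8
7│♟ ♟ ♟ · ♟ · ♟ ♟│7
6│· · · ♟ · ♞ · ·│6
5│· · · · · ♟ · ·│5
4│♙ ♙ · · · · · ·│4
3│· · · · · ♙ · ·│3
2│· · ♙ ♙ ♙ · ♙ ♙│2
1│♖ ♘ ♗ ♕ ♔ ♗ ♘ ♖│1
  ─────────────────
  a b c d e f g h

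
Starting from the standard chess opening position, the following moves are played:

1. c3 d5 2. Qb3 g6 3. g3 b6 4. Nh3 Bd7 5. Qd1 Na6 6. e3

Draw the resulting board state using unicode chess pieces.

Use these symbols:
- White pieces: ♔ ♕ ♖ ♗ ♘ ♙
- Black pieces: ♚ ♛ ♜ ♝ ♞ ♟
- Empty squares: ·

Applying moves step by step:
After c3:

♜ ♞ ♝ ♛ ♚ ♝ ♞ ♜
♟ ♟ ♟ ♟ ♟ ♟ ♟ ♟
· · · · · · · ·
· · · · · · · ·
· · · · · · · ·
· · ♙ · · · · ·
♙ ♙ · ♙ ♙ ♙ ♙ ♙
♖ ♘ ♗ ♕ ♔ ♗ ♘ ♖


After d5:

♜ ♞ ♝ ♛ ♚ ♝ ♞ ♜
♟ ♟ ♟ · ♟ ♟ ♟ ♟
· · · · · · · ·
· · · ♟ · · · ·
· · · · · · · ·
· · ♙ · · · · ·
♙ ♙ · ♙ ♙ ♙ ♙ ♙
♖ ♘ ♗ ♕ ♔ ♗ ♘ ♖


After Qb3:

♜ ♞ ♝ ♛ ♚ ♝ ♞ ♜
♟ ♟ ♟ · ♟ ♟ ♟ ♟
· · · · · · · ·
· · · ♟ · · · ·
· · · · · · · ·
· ♕ ♙ · · · · ·
♙ ♙ · ♙ ♙ ♙ ♙ ♙
♖ ♘ ♗ · ♔ ♗ ♘ ♖


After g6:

♜ ♞ ♝ ♛ ♚ ♝ ♞ ♜
♟ ♟ ♟ · ♟ ♟ · ♟
· · · · · · ♟ ·
· · · ♟ · · · ·
· · · · · · · ·
· ♕ ♙ · · · · ·
♙ ♙ · ♙ ♙ ♙ ♙ ♙
♖ ♘ ♗ · ♔ ♗ ♘ ♖


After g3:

♜ ♞ ♝ ♛ ♚ ♝ ♞ ♜
♟ ♟ ♟ · ♟ ♟ · ♟
· · · · · · ♟ ·
· · · ♟ · · · ·
· · · · · · · ·
· ♕ ♙ · · · ♙ ·
♙ ♙ · ♙ ♙ ♙ · ♙
♖ ♘ ♗ · ♔ ♗ ♘ ♖


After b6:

♜ ♞ ♝ ♛ ♚ ♝ ♞ ♜
♟ · ♟ · ♟ ♟ · ♟
· ♟ · · · · ♟ ·
· · · ♟ · · · ·
· · · · · · · ·
· ♕ ♙ · · · ♙ ·
♙ ♙ · ♙ ♙ ♙ · ♙
♖ ♘ ♗ · ♔ ♗ ♘ ♖


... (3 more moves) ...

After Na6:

♜ · · ♛ ♚ ♝ ♞ ♜
♟ · ♟ ♝ ♟ ♟ · ♟
♞ ♟ · · · · ♟ ·
· · · ♟ · · · ·
· · · · · · · ·
· · ♙ · · · ♙ ♘
♙ ♙ · ♙ ♙ ♙ · ♙
♖ ♘ ♗ ♕ ♔ ♗ · ♖


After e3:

♜ · · ♛ ♚ ♝ ♞ ♜
♟ · ♟ ♝ ♟ ♟ · ♟
♞ ♟ · · · · ♟ ·
· · · ♟ · · · ·
· · · · · · · ·
· · ♙ · ♙ · ♙ ♘
♙ ♙ · ♙ · ♙ · ♙
♖ ♘ ♗ ♕ ♔ ♗ · ♖



  a b c d e f g h
  ─────────────────
8│♜ · · ♛ ♚ ♝ ♞ ♜│8
7│♟ · ♟ ♝ ♟ ♟ · ♟│7
6│♞ ♟ · · · · ♟ ·│6
5│· · · ♟ · · · ·│5
4│· · · · · · · ·│4
3│· · ♙ · ♙ · ♙ ♘│3
2│♙ ♙ · ♙ · ♙ · ♙│2
1│♖ ♘ ♗ ♕ ♔ ♗ · ♖│1
  ─────────────────
  a b c d e f g h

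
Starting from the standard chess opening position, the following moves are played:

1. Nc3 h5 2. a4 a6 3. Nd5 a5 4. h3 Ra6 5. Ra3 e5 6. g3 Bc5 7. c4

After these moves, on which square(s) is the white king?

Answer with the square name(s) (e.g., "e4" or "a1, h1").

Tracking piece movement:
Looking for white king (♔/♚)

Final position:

  a b c d e f g h
  ─────────────────
8│· ♞ ♝ ♛ ♚ · ♞ ♜│8
7│· ♟ ♟ ♟ · ♟ ♟ ·│7
6│♜ · · · · · · ·│6
5│♟ · ♝ ♘ ♟ · · ♟│5
4│♙ · ♙ · · · · ·│4
3│♖ · · · · · ♙ ♙│3
2│· ♙ · ♙ ♙ ♙ · ·│2
1│· · ♗ ♕ ♔ ♗ ♘ ♖│1
  ─────────────────
  a b c d e f g h


e1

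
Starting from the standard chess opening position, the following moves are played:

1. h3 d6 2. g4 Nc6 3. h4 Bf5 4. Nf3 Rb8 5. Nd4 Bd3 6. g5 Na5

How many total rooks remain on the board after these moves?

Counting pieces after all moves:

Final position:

  a b c d e f g h
  ─────────────────
8│· ♜ · ♛ ♚ ♝ ♞ ♜│8
7│♟ ♟ ♟ · ♟ ♟ ♟ ♟│7
6│· · · ♟ · · · ·│6
5│♞ · · · · · ♙ ·│5
4│· · · ♘ · · · ♙│4
3│· · · ♝ · · · ·│3
2│♙ ♙ ♙ ♙ ♙ ♙ · ·│2
1│♖ ♘ ♗ ♕ ♔ ♗ · ♖│1
  ─────────────────
  a b c d e f g h


4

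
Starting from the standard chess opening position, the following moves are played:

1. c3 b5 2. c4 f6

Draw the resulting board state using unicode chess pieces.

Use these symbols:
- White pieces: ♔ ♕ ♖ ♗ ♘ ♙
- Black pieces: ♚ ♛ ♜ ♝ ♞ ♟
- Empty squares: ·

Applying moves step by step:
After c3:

♜ ♞ ♝ ♛ ♚ ♝ ♞ ♜
♟ ♟ ♟ ♟ ♟ ♟ ♟ ♟
· · · · · · · ·
· · · · · · · ·
· · · · · · · ·
· · ♙ · · · · ·
♙ ♙ · ♙ ♙ ♙ ♙ ♙
♖ ♘ ♗ ♕ ♔ ♗ ♘ ♖


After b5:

♜ ♞ ♝ ♛ ♚ ♝ ♞ ♜
♟ · ♟ ♟ ♟ ♟ ♟ ♟
· · · · · · · ·
· ♟ · · · · · ·
· · · · · · · ·
· · ♙ · · · · ·
♙ ♙ · ♙ ♙ ♙ ♙ ♙
♖ ♘ ♗ ♕ ♔ ♗ ♘ ♖


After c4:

♜ ♞ ♝ ♛ ♚ ♝ ♞ ♜
♟ · ♟ ♟ ♟ ♟ ♟ ♟
· · · · · · · ·
· ♟ · · · · · ·
· · ♙ · · · · ·
· · · · · · · ·
♙ ♙ · ♙ ♙ ♙ ♙ ♙
♖ ♘ ♗ ♕ ♔ ♗ ♘ ♖


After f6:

♜ ♞ ♝ ♛ ♚ ♝ ♞ ♜
♟ · ♟ ♟ ♟ · ♟ ♟
· · · · · ♟ · ·
· ♟ · · · · · ·
· · ♙ · · · · ·
· · · · · · · ·
♙ ♙ · ♙ ♙ ♙ ♙ ♙
♖ ♘ ♗ ♕ ♔ ♗ ♘ ♖



  a b c d e f g h
  ─────────────────
8│♜ ♞ ♝ ♛ ♚ ♝ ♞ ♜│8
7│♟ · ♟ ♟ ♟ · ♟ ♟│7
6│· · · · · ♟ · ·│6
5│· ♟ · · · · · ·│5
4│· · ♙ · · · · ·│4
3│· · · · · · · ·│3
2│♙ ♙ · ♙ ♙ ♙ ♙ ♙│2
1│♖ ♘ ♗ ♕ ♔ ♗ ♘ ♖│1
  ─────────────────
  a b c d e f g h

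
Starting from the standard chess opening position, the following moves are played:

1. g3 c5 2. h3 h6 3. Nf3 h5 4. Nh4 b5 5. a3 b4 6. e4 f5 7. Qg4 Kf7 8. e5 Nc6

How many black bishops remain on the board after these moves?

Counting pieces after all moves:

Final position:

  a b c d e f g h
  ─────────────────
8│♜ · ♝ ♛ · ♝ ♞ ♜│8
7│♟ · · ♟ ♟ ♚ ♟ ·│7
6│· · ♞ · · · · ·│6
5│· · ♟ · ♙ ♟ · ♟│5
4│· ♟ · · · · ♕ ♘│4
3│♙ · · · · · ♙ ♙│3
2│· ♙ ♙ ♙ · ♙ · ·│2
1│♖ ♘ ♗ · ♔ ♗ · ♖│1
  ─────────────────
  a b c d e f g h


2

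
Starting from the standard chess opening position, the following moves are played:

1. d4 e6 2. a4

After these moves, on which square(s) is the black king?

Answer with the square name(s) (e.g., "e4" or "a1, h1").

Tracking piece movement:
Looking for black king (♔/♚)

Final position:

  a b c d e f g h
  ─────────────────
8│♜ ♞ ♝ ♛ ♚ ♝ ♞ ♜│8
7│♟ ♟ ♟ ♟ · ♟ ♟ ♟│7
6│· · · · ♟ · · ·│6
5│· · · · · · · ·│5
4│♙ · · ♙ · · · ·│4
3│· · · · · · · ·│3
2│· ♙ ♙ · ♙ ♙ ♙ ♙│2
1│♖ ♘ ♗ ♕ ♔ ♗ ♘ ♖│1
  ─────────────────
  a b c d e f g h


e8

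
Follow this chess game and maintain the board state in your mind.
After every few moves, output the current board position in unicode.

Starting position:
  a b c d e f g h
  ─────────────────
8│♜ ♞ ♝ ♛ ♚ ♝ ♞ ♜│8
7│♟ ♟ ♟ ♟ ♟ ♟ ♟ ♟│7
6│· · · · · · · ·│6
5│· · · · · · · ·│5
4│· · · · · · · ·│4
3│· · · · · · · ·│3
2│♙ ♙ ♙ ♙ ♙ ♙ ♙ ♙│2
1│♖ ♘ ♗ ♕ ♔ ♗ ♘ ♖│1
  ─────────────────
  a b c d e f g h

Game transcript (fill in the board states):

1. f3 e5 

  a b c d e f g h
  ─────────────────
8│♜ ♞ ♝ ♛ ♚ ♝ ♞ ♜│8
7│♟ ♟ ♟ ♟ · ♟ ♟ ♟│7
6│· · · · · · · ·│6
5│· · · · ♟ · · ·│5
4│· · · · · · · ·│4
3│· · · · · ♙ · ·│3
2│♙ ♙ ♙ ♙ ♙ · ♙ ♙│2
1│♖ ♘ ♗ ♕ ♔ ♗ ♘ ♖│1
  ─────────────────
  a b c d e f g h

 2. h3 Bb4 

  a b c d e f g h
  ─────────────────
8│♜ ♞ ♝ ♛ ♚ · ♞ ♜│8
7│♟ ♟ ♟ ♟ · ♟ ♟ ♟│7
6│· · · · · · · ·│6
5│· · · · ♟ · · ·│5
4│· ♝ · · · · · ·│4
3│· · · · · ♙ · ♙│3
2│♙ ♙ ♙ ♙ ♙ · ♙ ·│2
1│♖ ♘ ♗ ♕ ♔ ♗ ♘ ♖│1
  ─────────────────
  a b c d e f g h

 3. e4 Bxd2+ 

  a b c d e f g h
  ─────────────────
8│♜ ♞ ♝ ♛ ♚ · ♞ ♜│8
7│♟ ♟ ♟ ♟ · ♟ ♟ ♟│7
6│· · · · · · · ·│6
5│· · · · ♟ · · ·│5
4│· · · · ♙ · · ·│4
3│· · · · · ♙ · ♙│3
2│♙ ♙ ♙ ♝ · · ♙ ·│2
1│♖ ♘ ♗ ♕ ♔ ♗ ♘ ♖│1
  ─────────────────
  a b c d e f g h

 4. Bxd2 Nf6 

  a b c d e f g h
  ─────────────────
8│♜ ♞ ♝ ♛ ♚ · · ♜│8
7│♟ ♟ ♟ ♟ · ♟ ♟ ♟│7
6│· · · · · ♞ · ·│6
5│· · · · ♟ · · ·│5
4│· · · · ♙ · · ·│4
3│· · · · · ♙ · ♙│3
2│♙ ♙ ♙ ♗ · · ♙ ·│2
1│♖ ♘ · ♕ ♔ ♗ ♘ ♖│1
  ─────────────────
  a b c d e f g h

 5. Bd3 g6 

  a b c d e f g h
  ─────────────────
8│♜ ♞ ♝ ♛ ♚ · · ♜│8
7│♟ ♟ ♟ ♟ · ♟ · ♟│7
6│· · · · · ♞ ♟ ·│6
5│· · · · ♟ · · ·│5
4│· · · · ♙ · · ·│4
3│· · · ♗ · ♙ · ♙│3
2│♙ ♙ ♙ ♗ · · ♙ ·│2
1│♖ ♘ · ♕ ♔ · ♘ ♖│1
  ─────────────────
  a b c d e f g h



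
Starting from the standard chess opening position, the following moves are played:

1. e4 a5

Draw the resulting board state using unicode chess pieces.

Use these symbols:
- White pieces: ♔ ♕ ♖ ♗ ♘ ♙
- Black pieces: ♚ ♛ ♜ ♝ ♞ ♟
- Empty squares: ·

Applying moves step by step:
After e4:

♜ ♞ ♝ ♛ ♚ ♝ ♞ ♜
♟ ♟ ♟ ♟ ♟ ♟ ♟ ♟
· · · · · · · ·
· · · · · · · ·
· · · · ♙ · · ·
· · · · · · · ·
♙ ♙ ♙ ♙ · ♙ ♙ ♙
♖ ♘ ♗ ♕ ♔ ♗ ♘ ♖


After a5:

♜ ♞ ♝ ♛ ♚ ♝ ♞ ♜
· ♟ ♟ ♟ ♟ ♟ ♟ ♟
· · · · · · · ·
♟ · · · · · · ·
· · · · ♙ · · ·
· · · · · · · ·
♙ ♙ ♙ ♙ · ♙ ♙ ♙
♖ ♘ ♗ ♕ ♔ ♗ ♘ ♖



  a b c d e f g h
  ─────────────────
8│♜ ♞ ♝ ♛ ♚ ♝ ♞ ♜│8
7│· ♟ ♟ ♟ ♟ ♟ ♟ ♟│7
6│· · · · · · · ·│6
5│♟ · · · · · · ·│5
4│· · · · ♙ · · ·│4
3│· · · · · · · ·│3
2│♙ ♙ ♙ ♙ · ♙ ♙ ♙│2
1│♖ ♘ ♗ ♕ ♔ ♗ ♘ ♖│1
  ─────────────────
  a b c d e f g h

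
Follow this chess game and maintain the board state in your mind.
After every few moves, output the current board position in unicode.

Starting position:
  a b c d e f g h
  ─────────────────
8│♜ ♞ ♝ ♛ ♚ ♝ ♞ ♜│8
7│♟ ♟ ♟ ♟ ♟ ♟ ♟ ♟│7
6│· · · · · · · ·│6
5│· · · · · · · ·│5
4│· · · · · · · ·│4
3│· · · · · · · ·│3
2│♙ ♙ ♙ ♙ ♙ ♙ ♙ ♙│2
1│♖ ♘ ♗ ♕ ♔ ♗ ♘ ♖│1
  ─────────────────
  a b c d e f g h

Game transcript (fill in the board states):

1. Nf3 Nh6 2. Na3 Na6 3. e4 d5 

  a b c d e f g h
  ─────────────────
8│♜ · ♝ ♛ ♚ ♝ · ♜│8
7│♟ ♟ ♟ · ♟ ♟ ♟ ♟│7
6│♞ · · · · · · ♞│6
5│· · · ♟ · · · ·│5
4│· · · · ♙ · · ·│4
3│♘ · · · · ♘ · ·│3
2│♙ ♙ ♙ ♙ · ♙ ♙ ♙│2
1│♖ · ♗ ♕ ♔ ♗ · ♖│1
  ─────────────────
  a b c d e f g h

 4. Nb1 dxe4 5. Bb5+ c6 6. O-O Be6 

  a b c d e f g h
  ─────────────────
8│♜ · · ♛ ♚ ♝ · ♜│8
7│♟ ♟ · · ♟ ♟ ♟ ♟│7
6│♞ · ♟ · ♝ · · ♞│6
5│· ♗ · · · · · ·│5
4│· · · · ♟ · · ·│4
3│· · · · · ♘ · ·│3
2│♙ ♙ ♙ ♙ · ♙ ♙ ♙│2
1│♖ ♘ ♗ ♕ · ♖ ♔ ·│1
  ─────────────────
  a b c d e f g h

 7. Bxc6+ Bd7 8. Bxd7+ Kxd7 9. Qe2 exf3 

  a b c d e f g h
  ─────────────────
8│♜ · · ♛ · ♝ · ♜│8
7│♟ ♟ · ♚ ♟ ♟ ♟ ♟│7
6│♞ · · · · · · ♞│6
5│· · · · · · · ·│5
4│· · · · · · · ·│4
3│· · · · · ♟ · ·│3
2│♙ ♙ ♙ ♙ ♕ ♙ ♙ ♙│2
1│♖ ♘ ♗ · · ♖ ♔ ·│1
  ─────────────────
  a b c d e f g h

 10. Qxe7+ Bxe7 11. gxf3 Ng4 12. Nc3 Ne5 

  a b c d e f g h
  ─────────────────
8│♜ · · ♛ · · · ♜│8
7│♟ ♟ · ♚ ♝ ♟ ♟ ♟│7
6│♞ · · · · · · ·│6
5│· · · · ♞ · · ·│5
4│· · · · · · · ·│4
3│· · ♘ · · ♙ · ·│3
2│♙ ♙ ♙ ♙ · ♙ · ♙│2
1│♖ · ♗ · · ♖ ♔ ·│1
  ─────────────────
  a b c d e f g h

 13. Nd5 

  a b c d e f g h
  ─────────────────
8│♜ · · ♛ · · · ♜│8
7│♟ ♟ · ♚ ♝ ♟ ♟ ♟│7
6│♞ · · · · · · ·│6
5│· · · ♘ ♞ · · ·│5
4│· · · · · · · ·│4
3│· · · · · ♙ · ·│3
2│♙ ♙ ♙ ♙ · ♙ · ♙│2
1│♖ · ♗ · · ♖ ♔ ·│1
  ─────────────────
  a b c d e f g h


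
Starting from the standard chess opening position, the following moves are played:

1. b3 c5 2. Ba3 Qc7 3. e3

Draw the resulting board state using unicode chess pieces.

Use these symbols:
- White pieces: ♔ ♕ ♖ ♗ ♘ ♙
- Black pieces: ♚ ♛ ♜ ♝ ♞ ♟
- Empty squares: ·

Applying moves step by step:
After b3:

♜ ♞ ♝ ♛ ♚ ♝ ♞ ♜
♟ ♟ ♟ ♟ ♟ ♟ ♟ ♟
· · · · · · · ·
· · · · · · · ·
· · · · · · · ·
· ♙ · · · · · ·
♙ · ♙ ♙ ♙ ♙ ♙ ♙
♖ ♘ ♗ ♕ ♔ ♗ ♘ ♖


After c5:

♜ ♞ ♝ ♛ ♚ ♝ ♞ ♜
♟ ♟ · ♟ ♟ ♟ ♟ ♟
· · · · · · · ·
· · ♟ · · · · ·
· · · · · · · ·
· ♙ · · · · · ·
♙ · ♙ ♙ ♙ ♙ ♙ ♙
♖ ♘ ♗ ♕ ♔ ♗ ♘ ♖


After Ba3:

♜ ♞ ♝ ♛ ♚ ♝ ♞ ♜
♟ ♟ · ♟ ♟ ♟ ♟ ♟
· · · · · · · ·
· · ♟ · · · · ·
· · · · · · · ·
♗ ♙ · · · · · ·
♙ · ♙ ♙ ♙ ♙ ♙ ♙
♖ ♘ · ♕ ♔ ♗ ♘ ♖


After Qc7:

♜ ♞ ♝ · ♚ ♝ ♞ ♜
♟ ♟ ♛ ♟ ♟ ♟ ♟ ♟
· · · · · · · ·
· · ♟ · · · · ·
· · · · · · · ·
♗ ♙ · · · · · ·
♙ · ♙ ♙ ♙ ♙ ♙ ♙
♖ ♘ · ♕ ♔ ♗ ♘ ♖


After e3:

♜ ♞ ♝ · ♚ ♝ ♞ ♜
♟ ♟ ♛ ♟ ♟ ♟ ♟ ♟
· · · · · · · ·
· · ♟ · · · · ·
· · · · · · · ·
♗ ♙ · · ♙ · · ·
♙ · ♙ ♙ · ♙ ♙ ♙
♖ ♘ · ♕ ♔ ♗ ♘ ♖



  a b c d e f g h
  ─────────────────
8│♜ ♞ ♝ · ♚ ♝ ♞ ♜│8
7│♟ ♟ ♛ ♟ ♟ ♟ ♟ ♟│7
6│· · · · · · · ·│6
5│· · ♟ · · · · ·│5
4│· · · · · · · ·│4
3│♗ ♙ · · ♙ · · ·│3
2│♙ · ♙ ♙ · ♙ ♙ ♙│2
1│♖ ♘ · ♕ ♔ ♗ ♘ ♖│1
  ─────────────────
  a b c d e f g h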